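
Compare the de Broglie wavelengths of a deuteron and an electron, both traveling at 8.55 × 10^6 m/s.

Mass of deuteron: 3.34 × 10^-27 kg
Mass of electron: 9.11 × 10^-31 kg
The electron has the longer wavelength.

Using λ = h/(mv), since both particles have the same velocity, the wavelength depends only on mass.

For deuteron: λ₁ = h/(m₁v) = 2.32 × 10^-14 m
For electron: λ₂ = h/(m₂v) = 8.51 × 10^-11 m

Since λ ∝ 1/m at constant velocity, the lighter particle has the longer wavelength.

The electron has the longer de Broglie wavelength.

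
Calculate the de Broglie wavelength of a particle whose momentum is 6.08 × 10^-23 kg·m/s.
1.09 × 10^-11 m

Using the de Broglie relation λ = h/p:

λ = h/p
λ = (6.626 × 10^-34 J·s) / (6.08 × 10^-23 kg·m/s)
λ = 1.09 × 10^-11 m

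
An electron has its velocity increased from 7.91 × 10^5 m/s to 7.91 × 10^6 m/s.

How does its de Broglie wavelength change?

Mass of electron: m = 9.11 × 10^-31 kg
The wavelength decreases by a factor of 10.

Using λ = h/(mv):

Initial wavelength: λ₁ = h/(mv₁) = 9.20 × 10^-10 m
Final wavelength: λ₂ = h/(mv₂) = 9.20 × 10^-11 m

Since λ ∝ 1/v, when velocity increases by a factor of 10, the wavelength decreases by a factor of 10.

λ₂/λ₁ = v₁/v₂ = 1/10

The wavelength decreases by a factor of 10.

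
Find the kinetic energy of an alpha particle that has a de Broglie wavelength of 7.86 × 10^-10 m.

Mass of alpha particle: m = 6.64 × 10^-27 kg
5.35 × 10^-23 J (or 3.34 × 10^-4 eV)

From λ = h/√(2mKE), we solve for KE:

λ² = h²/(2mKE)
KE = h²/(2mλ²)
KE = (6.626 × 10^-34 J·s)² / (2 × 6.64 × 10^-27 kg × (7.86 × 10^-10 m)²)
KE = 5.35 × 10^-23 J
KE = 3.34 × 10^-4 eV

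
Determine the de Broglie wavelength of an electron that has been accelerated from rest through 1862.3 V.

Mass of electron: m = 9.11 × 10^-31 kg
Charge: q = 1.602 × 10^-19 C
2.84 × 10^-11 m

When a particle is accelerated through voltage V, it gains kinetic energy KE = qV.

The de Broglie wavelength is then λ = h/√(2mqV):

λ = h/√(2mqV)
λ = (6.626 × 10^-34 J·s) / √(2 × 9.11 × 10^-31 kg × 1.602 × 10^-19 C × 1862.3 V)
λ = 2.84 × 10^-11 m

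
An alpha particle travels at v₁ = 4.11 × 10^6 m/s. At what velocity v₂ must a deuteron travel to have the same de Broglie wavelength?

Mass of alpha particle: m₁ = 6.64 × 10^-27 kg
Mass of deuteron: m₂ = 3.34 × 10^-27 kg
v₂ = 8.17 × 10^6 m/s

For equal de Broglie wavelengths: λ₁ = λ₂

h/(m₁v₁) = h/(m₂v₂)
m₁v₁ = m₂v₂
v₂ = v₁ · (m₁/m₂)

v₂ = 4.11 × 10^6 m/s × (6.64 × 10^-27 kg / 3.34 × 10^-27 kg)
v₂ = 8.17 × 10^6 m/s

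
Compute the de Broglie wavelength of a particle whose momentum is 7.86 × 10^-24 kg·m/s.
8.43 × 10^-11 m

Using the de Broglie relation λ = h/p:

λ = h/p
λ = (6.626 × 10^-34 J·s) / (7.86 × 10^-24 kg·m/s)
λ = 8.43 × 10^-11 m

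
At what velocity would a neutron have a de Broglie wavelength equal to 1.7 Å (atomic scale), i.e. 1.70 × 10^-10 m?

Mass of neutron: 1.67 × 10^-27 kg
2.33 × 10^3 m/s

From λ = h/(mv), solve for v:

v = h/(mλ)
v = (6.626 × 10^-34 J·s) / (1.67 × 10^-27 kg × 1.70 × 10^-10 m)
v = 2.33 × 10^3 m/s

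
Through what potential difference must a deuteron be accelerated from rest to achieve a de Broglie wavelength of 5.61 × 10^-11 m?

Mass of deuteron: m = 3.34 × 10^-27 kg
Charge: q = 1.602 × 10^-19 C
1.30 × 10^-1 V

From λ = h/√(2mqV), we solve for V:

λ² = h²/(2mqV)
V = h²/(2mqλ²)
V = (6.626 × 10^-34 J·s)² / (2 × 3.34 × 10^-27 kg × 1.602 × 10^-19 C × (5.61 × 10^-11 m)²)
V = 1.30 × 10^-1 V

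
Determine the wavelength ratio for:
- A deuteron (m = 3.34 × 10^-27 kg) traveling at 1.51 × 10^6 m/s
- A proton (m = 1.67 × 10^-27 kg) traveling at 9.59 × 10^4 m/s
λ₁/λ₂ = 0.0318

Using λ = h/(mv):

λ₁ = h/(m₁v₁) = 1.31 × 10^-13 m
λ₂ = h/(m₂v₂) = 4.14 × 10^-12 m

Ratio λ₁/λ₂ = (m₂v₂)/(m₁v₁)
         = (1.67 × 10^-27 kg × 9.59 × 10^4 m/s) / (3.34 × 10^-27 kg × 1.51 × 10^6 m/s)
         = 0.0318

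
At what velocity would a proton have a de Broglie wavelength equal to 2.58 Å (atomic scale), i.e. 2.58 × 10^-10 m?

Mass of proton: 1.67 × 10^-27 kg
1.54 × 10^3 m/s

From λ = h/(mv), solve for v:

v = h/(mλ)
v = (6.626 × 10^-34 J·s) / (1.67 × 10^-27 kg × 2.58 × 10^-10 m)
v = 1.54 × 10^3 m/s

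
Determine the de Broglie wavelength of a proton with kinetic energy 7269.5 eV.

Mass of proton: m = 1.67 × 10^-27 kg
3.36 × 10^-13 m

Using λ = h/√(2mKE):

First convert KE to Joules: KE = 7269.5 eV = 1.165 × 10^-15 J

λ = h/√(2mKE)
λ = (6.626 × 10^-34 J·s) / √(2 × 1.67 × 10^-27 kg × 1.165 × 10^-15 J)
λ = 3.36 × 10^-13 m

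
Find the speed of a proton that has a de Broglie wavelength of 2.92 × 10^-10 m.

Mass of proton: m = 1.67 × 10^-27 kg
1.36 × 10^3 m/s

From the de Broglie relation λ = h/(mv), we solve for v:

v = h/(mλ)
v = (6.626 × 10^-34 J·s) / (1.67 × 10^-27 kg × 2.92 × 10^-10 m)
v = 1.36 × 10^3 m/s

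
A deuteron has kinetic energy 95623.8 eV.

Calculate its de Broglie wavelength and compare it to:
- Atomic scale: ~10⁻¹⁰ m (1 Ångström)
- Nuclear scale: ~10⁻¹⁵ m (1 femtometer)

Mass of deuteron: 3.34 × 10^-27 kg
λ = 6.55 × 10^-14 m, which is between nuclear and atomic scales.

Using λ = h/√(2mKE):

KE = 95623.8 eV = 1.532 × 10^-14 J

λ = h/√(2mKE)
λ = (6.626 × 10^-34 J·s) / √(2 × 3.34 × 10^-27 kg × 1.532 × 10^-14 J)
λ = 6.55 × 10^-14 m

Comparison:
- Atomic scale (10⁻¹⁰ m): λ is 0.00065× this size
- Nuclear scale (10⁻¹⁵ m): λ is 65× this size

The wavelength is between nuclear and atomic scales.

This wavelength is appropriate for probing atomic structure but too large for nuclear physics experiments.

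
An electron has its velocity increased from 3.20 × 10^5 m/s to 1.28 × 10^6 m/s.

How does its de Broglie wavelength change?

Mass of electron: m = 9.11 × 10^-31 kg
The wavelength decreases by a factor of 4.

Using λ = h/(mv):

Initial wavelength: λ₁ = h/(mv₁) = 2.27 × 10^-9 m
Final wavelength: λ₂ = h/(mv₂) = 5.68 × 10^-10 m

Since λ ∝ 1/v, when velocity increases by a factor of 4, the wavelength decreases by a factor of 4.

λ₂/λ₁ = v₁/v₂ = 1/4

The wavelength decreases by a factor of 4.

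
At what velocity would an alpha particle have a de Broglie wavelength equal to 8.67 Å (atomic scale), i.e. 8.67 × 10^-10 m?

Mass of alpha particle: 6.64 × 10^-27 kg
1.15 × 10^2 m/s

From λ = h/(mv), solve for v:

v = h/(mλ)
v = (6.626 × 10^-34 J·s) / (6.64 × 10^-27 kg × 8.67 × 10^-10 m)
v = 1.15 × 10^2 m/s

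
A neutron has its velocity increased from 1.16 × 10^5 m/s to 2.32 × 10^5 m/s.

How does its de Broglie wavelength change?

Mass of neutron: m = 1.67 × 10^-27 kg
The wavelength decreases by a factor of 2.

Using λ = h/(mv):

Initial wavelength: λ₁ = h/(mv₁) = 3.42 × 10^-12 m
Final wavelength: λ₂ = h/(mv₂) = 1.71 × 10^-12 m

Since λ ∝ 1/v, when velocity increases by a factor of 2, the wavelength decreases by a factor of 2.

λ₂/λ₁ = v₁/v₂ = 1/2

The wavelength decreases by a factor of 2.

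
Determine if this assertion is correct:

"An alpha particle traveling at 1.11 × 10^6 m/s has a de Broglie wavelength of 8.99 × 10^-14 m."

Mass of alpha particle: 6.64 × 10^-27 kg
True

The claim is correct.

Using λ = h/(mv):
λ = (6.626 × 10^-34 J·s) / (6.64 × 10^-27 kg × 1.11 × 10^6 m/s)
λ = 8.99 × 10^-14 m

This matches the claimed value.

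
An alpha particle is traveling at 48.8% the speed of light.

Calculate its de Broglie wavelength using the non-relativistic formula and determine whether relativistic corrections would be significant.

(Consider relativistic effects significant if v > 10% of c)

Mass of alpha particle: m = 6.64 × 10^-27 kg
Yes, relativistic corrections are needed.

Using the non-relativistic de Broglie formula λ = h/(mv):

v = 48.8% × c = 1.463 × 10^8 m/s

λ = h/(mv)
λ = (6.626 × 10^-34 J·s) / (6.64 × 10^-27 kg × 1.463 × 10^8 m/s)
λ = 6.82 × 10^-16 m

Since v = 48.8% of c > 10% of c, relativistic corrections ARE significant and the actual wavelength would differ from this non-relativistic estimate.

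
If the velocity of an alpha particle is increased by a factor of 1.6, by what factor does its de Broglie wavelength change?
The wavelength decreases by a factor of 1.6.

From λ = h/(mv), the wavelength is inversely proportional to velocity:

λ ∝ 1/v

If v → 1.6v, then λ → λ/1.6

When velocity is increased by a factor of 1.6, the wavelength decreases by a factor of 1.6.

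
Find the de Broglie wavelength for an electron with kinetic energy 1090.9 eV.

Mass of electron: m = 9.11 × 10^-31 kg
3.71 × 10^-11 m

Using λ = h/√(2mKE):

First convert KE to Joules: KE = 1090.9 eV = 1.748 × 10^-16 J

λ = h/√(2mKE)
λ = (6.626 × 10^-34 J·s) / √(2 × 9.11 × 10^-31 kg × 1.748 × 10^-16 J)
λ = 3.71 × 10^-11 m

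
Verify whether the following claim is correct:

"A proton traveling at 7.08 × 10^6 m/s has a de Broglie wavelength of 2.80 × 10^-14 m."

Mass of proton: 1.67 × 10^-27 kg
False

The claim is incorrect.

Using λ = h/(mv):
λ = (6.626 × 10^-34 J·s) / (1.67 × 10^-27 kg × 7.08 × 10^6 m/s)
λ = 5.60 × 10^-14 m

The actual wavelength differs from the claimed 2.80 × 10^-14 m.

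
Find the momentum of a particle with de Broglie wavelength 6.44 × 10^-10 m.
1.03 × 10^-24 kg·m/s

From the de Broglie relation λ = h/p, we solve for p:

p = h/λ
p = (6.626 × 10^-34 J·s) / (6.44 × 10^-10 m)
p = 1.03 × 10^-24 kg·m/s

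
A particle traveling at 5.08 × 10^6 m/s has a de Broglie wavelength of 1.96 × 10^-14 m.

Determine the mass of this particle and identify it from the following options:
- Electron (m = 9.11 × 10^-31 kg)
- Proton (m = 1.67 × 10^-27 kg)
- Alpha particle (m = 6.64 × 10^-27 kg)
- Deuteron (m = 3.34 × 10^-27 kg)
The particle is an alpha particle.

From λ = h/(mv), solve for mass:

m = h/(λv)
m = (6.626 × 10^-34 J·s) / (1.96 × 10^-14 m × 5.08 × 10^6 m/s)
m = 6.65 × 10^-27 kg

Comparing with the listed masses, this is closest to an alpha particle.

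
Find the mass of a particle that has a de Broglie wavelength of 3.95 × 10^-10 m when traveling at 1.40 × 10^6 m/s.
1.20 × 10^-30 kg

From the de Broglie relation λ = h/(mv), we solve for m:

m = h/(λv)
m = (6.626 × 10^-34 J·s) / (3.95 × 10^-10 m × 1.40 × 10^6 m/s)
m = 1.20 × 10^-30 kg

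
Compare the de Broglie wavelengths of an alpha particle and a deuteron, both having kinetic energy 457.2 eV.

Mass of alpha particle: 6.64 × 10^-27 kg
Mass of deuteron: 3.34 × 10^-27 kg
The deuteron has the longer wavelength.

Using λ = h/√(2mKE):

For alpha particle: λ₁ = h/√(2m₁KE) = 6.72 × 10^-13 m
For deuteron: λ₂ = h/√(2m₂KE) = 9.47 × 10^-13 m

Since λ ∝ 1/√m at constant kinetic energy, the lighter particle has the longer wavelength.

The deuteron has the longer de Broglie wavelength.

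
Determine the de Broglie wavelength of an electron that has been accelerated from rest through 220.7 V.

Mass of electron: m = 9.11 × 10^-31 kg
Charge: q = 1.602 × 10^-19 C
8.26 × 10^-11 m

When a particle is accelerated through voltage V, it gains kinetic energy KE = qV.

The de Broglie wavelength is then λ = h/√(2mqV):

λ = h/√(2mqV)
λ = (6.626 × 10^-34 J·s) / √(2 × 9.11 × 10^-31 kg × 1.602 × 10^-19 C × 220.7 V)
λ = 8.26 × 10^-11 m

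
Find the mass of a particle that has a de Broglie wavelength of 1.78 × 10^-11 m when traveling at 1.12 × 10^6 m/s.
3.32 × 10^-29 kg

From the de Broglie relation λ = h/(mv), we solve for m:

m = h/(λv)
m = (6.626 × 10^-34 J·s) / (1.78 × 10^-11 m × 1.12 × 10^6 m/s)
m = 3.32 × 10^-29 kg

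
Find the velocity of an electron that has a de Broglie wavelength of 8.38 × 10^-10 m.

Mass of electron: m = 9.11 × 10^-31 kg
8.68 × 10^5 m/s

From the de Broglie relation λ = h/(mv), we solve for v:

v = h/(mλ)
v = (6.626 × 10^-34 J·s) / (9.11 × 10^-31 kg × 8.38 × 10^-10 m)
v = 8.68 × 10^5 m/s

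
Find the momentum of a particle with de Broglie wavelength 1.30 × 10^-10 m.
5.10 × 10^-24 kg·m/s

From the de Broglie relation λ = h/p, we solve for p:

p = h/λ
p = (6.626 × 10^-34 J·s) / (1.30 × 10^-10 m)
p = 5.10 × 10^-24 kg·m/s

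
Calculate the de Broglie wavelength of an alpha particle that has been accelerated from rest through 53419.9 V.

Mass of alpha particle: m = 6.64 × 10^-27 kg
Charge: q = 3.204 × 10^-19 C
4.39 × 10^-14 m

When a particle is accelerated through voltage V, it gains kinetic energy KE = qV.

The de Broglie wavelength is then λ = h/√(2mqV):

λ = h/√(2mqV)
λ = (6.626 × 10^-34 J·s) / √(2 × 6.64 × 10^-27 kg × 3.204 × 10^-19 C × 53419.9 V)
λ = 4.39 × 10^-14 m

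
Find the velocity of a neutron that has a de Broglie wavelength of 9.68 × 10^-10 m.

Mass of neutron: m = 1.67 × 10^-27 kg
4.10 × 10^2 m/s

From the de Broglie relation λ = h/(mv), we solve for v:

v = h/(mλ)
v = (6.626 × 10^-34 J·s) / (1.67 × 10^-27 kg × 9.68 × 10^-10 m)
v = 4.10 × 10^2 m/s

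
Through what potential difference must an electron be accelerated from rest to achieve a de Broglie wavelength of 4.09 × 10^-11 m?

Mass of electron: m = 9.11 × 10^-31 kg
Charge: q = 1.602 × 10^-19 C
899 V

From λ = h/√(2mqV), we solve for V:

λ² = h²/(2mqV)
V = h²/(2mqλ²)
V = (6.626 × 10^-34 J·s)² / (2 × 9.11 × 10^-31 kg × 1.602 × 10^-19 C × (4.09 × 10^-11 m)²)
V = 899 V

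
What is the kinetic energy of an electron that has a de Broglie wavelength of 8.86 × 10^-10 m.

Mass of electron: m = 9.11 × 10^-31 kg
3.07 × 10^-19 J (or 1.92 eV)

From λ = h/√(2mKE), we solve for KE:

λ² = h²/(2mKE)
KE = h²/(2mλ²)
KE = (6.626 × 10^-34 J·s)² / (2 × 9.11 × 10^-31 kg × (8.86 × 10^-10 m)²)
KE = 3.07 × 10^-19 J
KE = 1.92 eV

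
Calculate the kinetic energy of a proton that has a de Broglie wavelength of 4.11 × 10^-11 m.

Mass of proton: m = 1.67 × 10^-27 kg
7.78 × 10^-20 J (or 0.486 eV)

From λ = h/√(2mKE), we solve for KE:

λ² = h²/(2mKE)
KE = h²/(2mλ²)
KE = (6.626 × 10^-34 J·s)² / (2 × 1.67 × 10^-27 kg × (4.11 × 10^-11 m)²)
KE = 7.78 × 10^-20 J
KE = 0.486 eV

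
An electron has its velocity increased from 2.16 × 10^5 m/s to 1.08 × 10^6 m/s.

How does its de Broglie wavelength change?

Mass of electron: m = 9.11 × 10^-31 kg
The wavelength decreases by a factor of 5.

Using λ = h/(mv):

Initial wavelength: λ₁ = h/(mv₁) = 3.37 × 10^-9 m
Final wavelength: λ₂ = h/(mv₂) = 6.73 × 10^-10 m

Since λ ∝ 1/v, when velocity increases by a factor of 5, the wavelength decreases by a factor of 5.

λ₂/λ₁ = v₁/v₂ = 1/5

The wavelength decreases by a factor of 5.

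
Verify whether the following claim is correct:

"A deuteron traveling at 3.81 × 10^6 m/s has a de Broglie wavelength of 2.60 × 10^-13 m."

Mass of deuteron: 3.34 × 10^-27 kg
False

The claim is incorrect.

Using λ = h/(mv):
λ = (6.626 × 10^-34 J·s) / (3.34 × 10^-27 kg × 3.81 × 10^6 m/s)
λ = 5.21 × 10^-14 m

The actual wavelength differs from the claimed 2.60 × 10^-13 m.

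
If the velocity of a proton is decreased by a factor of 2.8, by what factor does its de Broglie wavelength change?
The wavelength increases by a factor of 2.8.

From λ = h/(mv), the wavelength is inversely proportional to velocity:

λ ∝ 1/v

If v → v/2.8, then λ → 2.8λ

When velocity is decreased by a factor of 2.8, the wavelength increases by a factor of 2.8.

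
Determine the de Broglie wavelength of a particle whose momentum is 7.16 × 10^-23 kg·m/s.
9.25 × 10^-12 m

Using the de Broglie relation λ = h/p:

λ = h/p
λ = (6.626 × 10^-34 J·s) / (7.16 × 10^-23 kg·m/s)
λ = 9.25 × 10^-12 m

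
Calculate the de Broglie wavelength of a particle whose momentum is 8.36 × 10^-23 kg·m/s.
7.93 × 10^-12 m

Using the de Broglie relation λ = h/p:

λ = h/p
λ = (6.626 × 10^-34 J·s) / (8.36 × 10^-23 kg·m/s)
λ = 7.93 × 10^-12 m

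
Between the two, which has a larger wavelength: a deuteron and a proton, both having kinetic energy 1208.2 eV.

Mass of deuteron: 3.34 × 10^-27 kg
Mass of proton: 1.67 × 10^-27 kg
The proton has the longer wavelength.

Using λ = h/√(2mKE):

For deuteron: λ₁ = h/√(2m₁KE) = 5.83 × 10^-13 m
For proton: λ₂ = h/√(2m₂KE) = 8.24 × 10^-13 m

Since λ ∝ 1/√m at constant kinetic energy, the lighter particle has the longer wavelength.

The proton has the longer de Broglie wavelength.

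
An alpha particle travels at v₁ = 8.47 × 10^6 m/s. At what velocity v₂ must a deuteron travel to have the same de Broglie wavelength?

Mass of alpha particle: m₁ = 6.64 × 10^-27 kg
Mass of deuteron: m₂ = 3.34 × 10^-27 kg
v₂ = 1.68 × 10^7 m/s

For equal de Broglie wavelengths: λ₁ = λ₂

h/(m₁v₁) = h/(m₂v₂)
m₁v₁ = m₂v₂
v₂ = v₁ · (m₁/m₂)

v₂ = 8.47 × 10^6 m/s × (6.64 × 10^-27 kg / 3.34 × 10^-27 kg)
v₂ = 1.68 × 10^7 m/s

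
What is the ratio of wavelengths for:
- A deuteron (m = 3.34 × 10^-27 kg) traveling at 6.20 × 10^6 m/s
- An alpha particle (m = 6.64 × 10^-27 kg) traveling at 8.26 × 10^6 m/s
λ₁/λ₂ = 2.65

Using λ = h/(mv):

λ₁ = h/(m₁v₁) = 3.20 × 10^-14 m
λ₂ = h/(m₂v₂) = 1.21 × 10^-14 m

Ratio λ₁/λ₂ = (m₂v₂)/(m₁v₁)
         = (6.64 × 10^-27 kg × 8.26 × 10^6 m/s) / (3.34 × 10^-27 kg × 6.20 × 10^6 m/s)
         = 2.65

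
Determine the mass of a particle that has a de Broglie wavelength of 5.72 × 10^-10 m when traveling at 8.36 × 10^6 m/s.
1.39 × 10^-31 kg

From the de Broglie relation λ = h/(mv), we solve for m:

m = h/(λv)
m = (6.626 × 10^-34 J·s) / (5.72 × 10^-10 m × 8.36 × 10^6 m/s)
m = 1.39 × 10^-31 kg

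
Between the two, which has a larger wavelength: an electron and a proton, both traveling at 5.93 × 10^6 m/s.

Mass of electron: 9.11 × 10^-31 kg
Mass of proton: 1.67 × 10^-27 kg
The electron has the longer wavelength.

Using λ = h/(mv), since both particles have the same velocity, the wavelength depends only on mass.

For electron: λ₁ = h/(m₁v) = 1.23 × 10^-10 m
For proton: λ₂ = h/(m₂v) = 6.69 × 10^-14 m

Since λ ∝ 1/m at constant velocity, the lighter particle has the longer wavelength.

The electron has the longer de Broglie wavelength.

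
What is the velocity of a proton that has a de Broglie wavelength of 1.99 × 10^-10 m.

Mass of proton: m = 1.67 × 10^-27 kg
1.99 × 10^3 m/s

From the de Broglie relation λ = h/(mv), we solve for v:

v = h/(mλ)
v = (6.626 × 10^-34 J·s) / (1.67 × 10^-27 kg × 1.99 × 10^-10 m)
v = 1.99 × 10^3 m/s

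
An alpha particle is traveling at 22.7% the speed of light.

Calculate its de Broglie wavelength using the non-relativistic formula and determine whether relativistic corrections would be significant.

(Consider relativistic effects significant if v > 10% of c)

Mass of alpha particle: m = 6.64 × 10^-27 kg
Yes, relativistic corrections are needed.

Using the non-relativistic de Broglie formula λ = h/(mv):

v = 22.7% × c = 6.805 × 10^7 m/s

λ = h/(mv)
λ = (6.626 × 10^-34 J·s) / (6.64 × 10^-27 kg × 6.805 × 10^7 m/s)
λ = 1.47 × 10^-15 m

Since v = 22.7% of c > 10% of c, relativistic corrections ARE significant and the actual wavelength would differ from this non-relativistic estimate.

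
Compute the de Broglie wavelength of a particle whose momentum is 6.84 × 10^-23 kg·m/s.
9.69 × 10^-12 m

Using the de Broglie relation λ = h/p:

λ = h/p
λ = (6.626 × 10^-34 J·s) / (6.84 × 10^-23 kg·m/s)
λ = 9.69 × 10^-12 m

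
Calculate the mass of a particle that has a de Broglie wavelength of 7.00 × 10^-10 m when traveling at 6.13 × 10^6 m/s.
1.54 × 10^-31 kg

From the de Broglie relation λ = h/(mv), we solve for m:

m = h/(λv)
m = (6.626 × 10^-34 J·s) / (7.00 × 10^-10 m × 6.13 × 10^6 m/s)
m = 1.54 × 10^-31 kg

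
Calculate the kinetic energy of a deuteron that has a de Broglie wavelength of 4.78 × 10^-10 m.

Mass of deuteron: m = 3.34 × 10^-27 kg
2.88 × 10^-22 J (or 1.80 × 10^-3 eV)

From λ = h/√(2mKE), we solve for KE:

λ² = h²/(2mKE)
KE = h²/(2mλ²)
KE = (6.626 × 10^-34 J·s)² / (2 × 3.34 × 10^-27 kg × (4.78 × 10^-10 m)²)
KE = 2.88 × 10^-22 J
KE = 1.80 × 10^-3 eV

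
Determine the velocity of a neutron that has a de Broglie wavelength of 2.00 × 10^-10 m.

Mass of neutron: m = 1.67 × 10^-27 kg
1.98 × 10^3 m/s

From the de Broglie relation λ = h/(mv), we solve for v:

v = h/(mλ)
v = (6.626 × 10^-34 J·s) / (1.67 × 10^-27 kg × 2.00 × 10^-10 m)
v = 1.98 × 10^3 m/s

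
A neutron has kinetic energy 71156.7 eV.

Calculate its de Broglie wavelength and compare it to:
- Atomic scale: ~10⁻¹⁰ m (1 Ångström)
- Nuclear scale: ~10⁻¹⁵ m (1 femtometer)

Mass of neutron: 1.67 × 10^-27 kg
λ = 1.07 × 10^-13 m, which is between nuclear and atomic scales.

Using λ = h/√(2mKE):

KE = 71156.7 eV = 1.140 × 10^-14 J

λ = h/√(2mKE)
λ = (6.626 × 10^-34 J·s) / √(2 × 1.67 × 10^-27 kg × 1.140 × 10^-14 J)
λ = 1.07 × 10^-13 m

Comparison:
- Atomic scale (10⁻¹⁰ m): λ is 0.0011× this size
- Nuclear scale (10⁻¹⁵ m): λ is 1.1e+02× this size

The wavelength is between nuclear and atomic scales.

This wavelength is appropriate for probing atomic structure but too large for nuclear physics experiments.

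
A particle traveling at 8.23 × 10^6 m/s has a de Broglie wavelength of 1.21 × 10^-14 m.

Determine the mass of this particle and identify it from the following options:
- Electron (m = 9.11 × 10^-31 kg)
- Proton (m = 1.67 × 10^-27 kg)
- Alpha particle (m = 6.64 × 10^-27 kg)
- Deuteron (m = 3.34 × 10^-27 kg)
The particle is an alpha particle.

From λ = h/(mv), solve for mass:

m = h/(λv)
m = (6.626 × 10^-34 J·s) / (1.21 × 10^-14 m × 8.23 × 10^6 m/s)
m = 6.65 × 10^-27 kg

Comparing with the listed masses, this is closest to an alpha particle.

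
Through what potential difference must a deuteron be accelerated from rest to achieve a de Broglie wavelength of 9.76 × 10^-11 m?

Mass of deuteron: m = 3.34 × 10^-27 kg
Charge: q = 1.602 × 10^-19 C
4.31 × 10^-2 V

From λ = h/√(2mqV), we solve for V:

λ² = h²/(2mqV)
V = h²/(2mqλ²)
V = (6.626 × 10^-34 J·s)² / (2 × 3.34 × 10^-27 kg × 1.602 × 10^-19 C × (9.76 × 10^-11 m)²)
V = 4.31 × 10^-2 V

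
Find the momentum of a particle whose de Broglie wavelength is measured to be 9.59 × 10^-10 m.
6.91 × 10^-25 kg·m/s

From the de Broglie relation λ = h/p, we solve for p:

p = h/λ
p = (6.626 × 10^-34 J·s) / (9.59 × 10^-10 m)
p = 6.91 × 10^-25 kg·m/s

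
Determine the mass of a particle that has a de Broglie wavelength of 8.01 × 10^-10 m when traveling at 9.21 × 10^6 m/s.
8.98 × 10^-32 kg

From the de Broglie relation λ = h/(mv), we solve for m:

m = h/(λv)
m = (6.626 × 10^-34 J·s) / (8.01 × 10^-10 m × 9.21 × 10^6 m/s)
m = 8.98 × 10^-32 kg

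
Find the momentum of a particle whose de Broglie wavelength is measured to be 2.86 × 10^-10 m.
2.32 × 10^-24 kg·m/s

From the de Broglie relation λ = h/p, we solve for p:

p = h/λ
p = (6.626 × 10^-34 J·s) / (2.86 × 10^-10 m)
p = 2.32 × 10^-24 kg·m/s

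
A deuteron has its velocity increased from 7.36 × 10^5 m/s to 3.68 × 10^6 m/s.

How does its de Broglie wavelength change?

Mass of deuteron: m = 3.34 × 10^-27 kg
The wavelength decreases by a factor of 5.

Using λ = h/(mv):

Initial wavelength: λ₁ = h/(mv₁) = 2.70 × 10^-13 m
Final wavelength: λ₂ = h/(mv₂) = 5.39 × 10^-14 m

Since λ ∝ 1/v, when velocity increases by a factor of 5, the wavelength decreases by a factor of 5.

λ₂/λ₁ = v₁/v₂ = 1/5

The wavelength decreases by a factor of 5.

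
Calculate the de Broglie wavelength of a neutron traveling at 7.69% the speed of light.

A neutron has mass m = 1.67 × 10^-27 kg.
1.72 × 10^-14 m

Using the de Broglie relation λ = h/(mv):

v = 7.69% × c = 2.305 × 10^7 m/s

λ = h/(mv)
λ = (6.626 × 10^-34 J·s) / (1.67 × 10^-27 kg × 2.305 × 10^7 m/s)
λ = 1.72 × 10^-14 m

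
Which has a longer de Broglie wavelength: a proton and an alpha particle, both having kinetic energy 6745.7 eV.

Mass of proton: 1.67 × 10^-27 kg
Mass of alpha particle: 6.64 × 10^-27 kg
The proton has the longer wavelength.

Using λ = h/√(2mKE):

For proton: λ₁ = h/√(2m₁KE) = 3.49 × 10^-13 m
For alpha particle: λ₂ = h/√(2m₂KE) = 1.75 × 10^-13 m

Since λ ∝ 1/√m at constant kinetic energy, the lighter particle has the longer wavelength.

The proton has the longer de Broglie wavelength.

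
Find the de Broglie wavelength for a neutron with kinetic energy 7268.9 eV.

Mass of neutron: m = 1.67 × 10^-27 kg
3.36 × 10^-13 m

Using λ = h/√(2mKE):

First convert KE to Joules: KE = 7268.9 eV = 1.165 × 10^-15 J

λ = h/√(2mKE)
λ = (6.626 × 10^-34 J·s) / √(2 × 1.67 × 10^-27 kg × 1.165 × 10^-15 J)
λ = 3.36 × 10^-13 m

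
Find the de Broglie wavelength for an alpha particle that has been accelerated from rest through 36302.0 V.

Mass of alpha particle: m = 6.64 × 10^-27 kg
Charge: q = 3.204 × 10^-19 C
5.33 × 10^-14 m

When a particle is accelerated through voltage V, it gains kinetic energy KE = qV.

The de Broglie wavelength is then λ = h/√(2mqV):

λ = h/√(2mqV)
λ = (6.626 × 10^-34 J·s) / √(2 × 6.64 × 10^-27 kg × 3.204 × 10^-19 C × 36302.0 V)
λ = 5.33 × 10^-14 m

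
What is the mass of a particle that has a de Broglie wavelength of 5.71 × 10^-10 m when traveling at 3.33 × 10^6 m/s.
3.48 × 10^-31 kg

From the de Broglie relation λ = h/(mv), we solve for m:

m = h/(λv)
m = (6.626 × 10^-34 J·s) / (5.71 × 10^-10 m × 3.33 × 10^6 m/s)
m = 3.48 × 10^-31 kg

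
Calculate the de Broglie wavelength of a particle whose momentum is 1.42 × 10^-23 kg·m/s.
4.67 × 10^-11 m

Using the de Broglie relation λ = h/p:

λ = h/p
λ = (6.626 × 10^-34 J·s) / (1.42 × 10^-23 kg·m/s)
λ = 4.67 × 10^-11 m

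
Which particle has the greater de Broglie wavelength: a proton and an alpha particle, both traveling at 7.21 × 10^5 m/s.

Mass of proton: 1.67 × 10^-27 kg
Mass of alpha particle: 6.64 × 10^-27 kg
The proton has the longer wavelength.

Using λ = h/(mv), since both particles have the same velocity, the wavelength depends only on mass.

For proton: λ₁ = h/(m₁v) = 5.50 × 10^-13 m
For alpha particle: λ₂ = h/(m₂v) = 1.38 × 10^-13 m

Since λ ∝ 1/m at constant velocity, the lighter particle has the longer wavelength.

The proton has the longer de Broglie wavelength.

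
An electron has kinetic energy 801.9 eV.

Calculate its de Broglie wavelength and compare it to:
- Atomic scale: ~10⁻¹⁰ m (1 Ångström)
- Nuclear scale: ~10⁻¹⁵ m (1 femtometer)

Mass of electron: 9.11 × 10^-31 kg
λ = 4.33 × 10^-11 m, which is between nuclear and atomic scales.

Using λ = h/√(2mKE):

KE = 801.9 eV = 1.285 × 10^-16 J

λ = h/√(2mKE)
λ = (6.626 × 10^-34 J·s) / √(2 × 9.11 × 10^-31 kg × 1.285 × 10^-16 J)
λ = 4.33 × 10^-11 m

Comparison:
- Atomic scale (10⁻¹⁰ m): λ is 0.43× this size
- Nuclear scale (10⁻¹⁵ m): λ is 4.3e+04× this size

The wavelength is between nuclear and atomic scales.

This wavelength is appropriate for probing atomic structure but too large for nuclear physics experiments.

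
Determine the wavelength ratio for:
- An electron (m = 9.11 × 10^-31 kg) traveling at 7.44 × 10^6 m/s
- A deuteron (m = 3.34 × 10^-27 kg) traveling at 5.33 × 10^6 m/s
λ₁/λ₂ = 2.63 × 10^3

Using λ = h/(mv):

λ₁ = h/(m₁v₁) = 9.78 × 10^-11 m
λ₂ = h/(m₂v₂) = 3.72 × 10^-14 m

Ratio λ₁/λ₂ = (m₂v₂)/(m₁v₁)
         = (3.34 × 10^-27 kg × 5.33 × 10^6 m/s) / (9.11 × 10^-31 kg × 7.44 × 10^6 m/s)
         = 2.63 × 10^3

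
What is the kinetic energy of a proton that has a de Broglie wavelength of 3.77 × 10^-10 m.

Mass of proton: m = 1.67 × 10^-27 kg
9.25 × 10^-22 J (or 5.77 × 10^-3 eV)

From λ = h/√(2mKE), we solve for KE:

λ² = h²/(2mKE)
KE = h²/(2mλ²)
KE = (6.626 × 10^-34 J·s)² / (2 × 1.67 × 10^-27 kg × (3.77 × 10^-10 m)²)
KE = 9.25 × 10^-22 J
KE = 5.77 × 10^-3 eV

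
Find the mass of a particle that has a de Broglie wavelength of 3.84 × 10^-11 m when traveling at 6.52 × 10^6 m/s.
2.65 × 10^-30 kg

From the de Broglie relation λ = h/(mv), we solve for m:

m = h/(λv)
m = (6.626 × 10^-34 J·s) / (3.84 × 10^-11 m × 6.52 × 10^6 m/s)
m = 2.65 × 10^-30 kg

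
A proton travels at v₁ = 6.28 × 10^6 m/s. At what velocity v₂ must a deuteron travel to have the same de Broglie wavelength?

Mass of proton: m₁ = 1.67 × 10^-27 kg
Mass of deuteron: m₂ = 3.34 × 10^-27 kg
v₂ = 3.14 × 10^6 m/s

For equal de Broglie wavelengths: λ₁ = λ₂

h/(m₁v₁) = h/(m₂v₂)
m₁v₁ = m₂v₂
v₂ = v₁ · (m₁/m₂)

v₂ = 6.28 × 10^6 m/s × (1.67 × 10^-27 kg / 3.34 × 10^-27 kg)
v₂ = 3.14 × 10^6 m/s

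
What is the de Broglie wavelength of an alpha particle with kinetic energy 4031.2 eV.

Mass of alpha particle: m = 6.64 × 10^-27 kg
2.26 × 10^-13 m

Using λ = h/√(2mKE):

First convert KE to Joules: KE = 4031.2 eV = 6.459 × 10^-16 J

λ = h/√(2mKE)
λ = (6.626 × 10^-34 J·s) / √(2 × 6.64 × 10^-27 kg × 6.459 × 10^-16 J)
λ = 2.26 × 10^-13 m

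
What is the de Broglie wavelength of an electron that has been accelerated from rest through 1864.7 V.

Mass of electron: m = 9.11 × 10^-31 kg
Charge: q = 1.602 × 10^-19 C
2.84 × 10^-11 m

When a particle is accelerated through voltage V, it gains kinetic energy KE = qV.

The de Broglie wavelength is then λ = h/√(2mqV):

λ = h/√(2mqV)
λ = (6.626 × 10^-34 J·s) / √(2 × 9.11 × 10^-31 kg × 1.602 × 10^-19 C × 1864.7 V)
λ = 2.84 × 10^-11 m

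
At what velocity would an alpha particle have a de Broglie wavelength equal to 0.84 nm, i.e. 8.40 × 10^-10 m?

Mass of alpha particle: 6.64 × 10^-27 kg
1.19 × 10^2 m/s

From λ = h/(mv), solve for v:

v = h/(mλ)
v = (6.626 × 10^-34 J·s) / (6.64 × 10^-27 kg × 8.40 × 10^-10 m)
v = 1.19 × 10^2 m/s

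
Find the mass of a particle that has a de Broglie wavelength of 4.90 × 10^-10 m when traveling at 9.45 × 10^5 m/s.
1.43 × 10^-30 kg

From the de Broglie relation λ = h/(mv), we solve for m:

m = h/(λv)
m = (6.626 × 10^-34 J·s) / (4.90 × 10^-10 m × 9.45 × 10^5 m/s)
m = 1.43 × 10^-30 kg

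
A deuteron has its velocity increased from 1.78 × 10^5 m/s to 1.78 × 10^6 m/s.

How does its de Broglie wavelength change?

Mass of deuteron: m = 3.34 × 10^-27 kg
The wavelength decreases by a factor of 10.

Using λ = h/(mv):

Initial wavelength: λ₁ = h/(mv₁) = 1.11 × 10^-12 m
Final wavelength: λ₂ = h/(mv₂) = 1.11 × 10^-13 m

Since λ ∝ 1/v, when velocity increases by a factor of 10, the wavelength decreases by a factor of 10.

λ₂/λ₁ = v₁/v₂ = 1/10

The wavelength decreases by a factor of 10.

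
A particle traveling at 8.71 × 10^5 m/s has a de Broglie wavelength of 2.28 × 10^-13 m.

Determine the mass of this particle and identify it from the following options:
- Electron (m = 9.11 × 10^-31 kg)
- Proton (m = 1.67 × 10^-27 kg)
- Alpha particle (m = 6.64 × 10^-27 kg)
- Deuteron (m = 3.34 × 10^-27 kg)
The particle is a deuteron.

From λ = h/(mv), solve for mass:

m = h/(λv)
m = (6.626 × 10^-34 J·s) / (2.28 × 10^-13 m × 8.71 × 10^5 m/s)
m = 3.34 × 10^-27 kg

Comparing with the listed masses, this is closest to a deuteron.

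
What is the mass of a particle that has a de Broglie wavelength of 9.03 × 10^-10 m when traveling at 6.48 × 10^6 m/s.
1.13 × 10^-31 kg

From the de Broglie relation λ = h/(mv), we solve for m:

m = h/(λv)
m = (6.626 × 10^-34 J·s) / (9.03 × 10^-10 m × 6.48 × 10^6 m/s)
m = 1.13 × 10^-31 kg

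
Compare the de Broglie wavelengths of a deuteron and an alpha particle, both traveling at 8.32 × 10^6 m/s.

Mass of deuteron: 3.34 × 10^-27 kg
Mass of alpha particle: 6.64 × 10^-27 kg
The deuteron has the longer wavelength.

Using λ = h/(mv), since both particles have the same velocity, the wavelength depends only on mass.

For deuteron: λ₁ = h/(m₁v) = 2.38 × 10^-14 m
For alpha particle: λ₂ = h/(m₂v) = 1.20 × 10^-14 m

Since λ ∝ 1/m at constant velocity, the lighter particle has the longer wavelength.

The deuteron has the longer de Broglie wavelength.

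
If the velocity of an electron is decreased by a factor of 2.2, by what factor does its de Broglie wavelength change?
The wavelength increases by a factor of 2.2.

From λ = h/(mv), the wavelength is inversely proportional to velocity:

λ ∝ 1/v

If v → v/2.2, then λ → 2.2λ

When velocity is decreased by a factor of 2.2, the wavelength increases by a factor of 2.2.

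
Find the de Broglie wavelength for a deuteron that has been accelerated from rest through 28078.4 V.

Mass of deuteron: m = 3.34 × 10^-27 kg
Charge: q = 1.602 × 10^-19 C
1.21 × 10^-13 m

When a particle is accelerated through voltage V, it gains kinetic energy KE = qV.

The de Broglie wavelength is then λ = h/√(2mqV):

λ = h/√(2mqV)
λ = (6.626 × 10^-34 J·s) / √(2 × 3.34 × 10^-27 kg × 1.602 × 10^-19 C × 28078.4 V)
λ = 1.21 × 10^-13 m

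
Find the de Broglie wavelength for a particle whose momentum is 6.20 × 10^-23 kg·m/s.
1.07 × 10^-11 m

Using the de Broglie relation λ = h/p:

λ = h/p
λ = (6.626 × 10^-34 J·s) / (6.20 × 10^-23 kg·m/s)
λ = 1.07 × 10^-11 m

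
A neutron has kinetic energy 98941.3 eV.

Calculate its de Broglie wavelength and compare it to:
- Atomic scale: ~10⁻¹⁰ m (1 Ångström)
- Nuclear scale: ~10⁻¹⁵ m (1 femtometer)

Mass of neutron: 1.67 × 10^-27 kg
λ = 9.11 × 10^-14 m, which is between nuclear and atomic scales.

Using λ = h/√(2mKE):

KE = 98941.3 eV = 1.585 × 10^-14 J

λ = h/√(2mKE)
λ = (6.626 × 10^-34 J·s) / √(2 × 1.67 × 10^-27 kg × 1.585 × 10^-14 J)
λ = 9.11 × 10^-14 m

Comparison:
- Atomic scale (10⁻¹⁰ m): λ is 0.00091× this size
- Nuclear scale (10⁻¹⁵ m): λ is 91× this size

The wavelength is between nuclear and atomic scales.

This wavelength is appropriate for probing atomic structure but too large for nuclear physics experiments.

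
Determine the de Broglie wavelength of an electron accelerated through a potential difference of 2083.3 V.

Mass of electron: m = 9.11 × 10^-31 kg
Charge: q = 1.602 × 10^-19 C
2.69 × 10^-11 m

When a particle is accelerated through voltage V, it gains kinetic energy KE = qV.

The de Broglie wavelength is then λ = h/√(2mqV):

λ = h/√(2mqV)
λ = (6.626 × 10^-34 J·s) / √(2 × 9.11 × 10^-31 kg × 1.602 × 10^-19 C × 2083.3 V)
λ = 2.69 × 10^-11 m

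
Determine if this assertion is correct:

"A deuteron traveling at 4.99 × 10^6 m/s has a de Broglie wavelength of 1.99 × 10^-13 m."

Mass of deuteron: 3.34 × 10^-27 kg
False

The claim is incorrect.

Using λ = h/(mv):
λ = (6.626 × 10^-34 J·s) / (3.34 × 10^-27 kg × 4.99 × 10^6 m/s)
λ = 3.98 × 10^-14 m

The actual wavelength differs from the claimed 1.99 × 10^-13 m.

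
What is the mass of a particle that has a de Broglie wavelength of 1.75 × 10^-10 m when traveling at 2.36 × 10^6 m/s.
1.60 × 10^-30 kg

From the de Broglie relation λ = h/(mv), we solve for m:

m = h/(λv)
m = (6.626 × 10^-34 J·s) / (1.75 × 10^-10 m × 2.36 × 10^6 m/s)
m = 1.60 × 10^-30 kg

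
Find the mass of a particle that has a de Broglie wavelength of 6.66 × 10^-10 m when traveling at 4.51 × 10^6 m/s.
2.21 × 10^-31 kg

From the de Broglie relation λ = h/(mv), we solve for m:

m = h/(λv)
m = (6.626 × 10^-34 J·s) / (6.66 × 10^-10 m × 4.51 × 10^6 m/s)
m = 2.21 × 10^-31 kg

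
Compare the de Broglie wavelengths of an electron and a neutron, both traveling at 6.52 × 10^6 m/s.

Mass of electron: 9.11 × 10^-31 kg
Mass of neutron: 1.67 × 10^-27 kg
The electron has the longer wavelength.

Using λ = h/(mv), since both particles have the same velocity, the wavelength depends only on mass.

For electron: λ₁ = h/(m₁v) = 1.12 × 10^-10 m
For neutron: λ₂ = h/(m₂v) = 6.09 × 10^-14 m

Since λ ∝ 1/m at constant velocity, the lighter particle has the longer wavelength.

The electron has the longer de Broglie wavelength.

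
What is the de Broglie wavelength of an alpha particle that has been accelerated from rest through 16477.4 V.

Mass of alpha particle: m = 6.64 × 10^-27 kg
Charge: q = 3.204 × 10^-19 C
7.91 × 10^-14 m

When a particle is accelerated through voltage V, it gains kinetic energy KE = qV.

The de Broglie wavelength is then λ = h/√(2mqV):

λ = h/√(2mqV)
λ = (6.626 × 10^-34 J·s) / √(2 × 6.64 × 10^-27 kg × 3.204 × 10^-19 C × 16477.4 V)
λ = 7.91 × 10^-14 m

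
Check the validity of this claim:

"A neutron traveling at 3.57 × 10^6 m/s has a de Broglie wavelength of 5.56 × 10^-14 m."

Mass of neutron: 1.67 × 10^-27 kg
False

The claim is incorrect.

Using λ = h/(mv):
λ = (6.626 × 10^-34 J·s) / (1.67 × 10^-27 kg × 3.57 × 10^6 m/s)
λ = 1.11 × 10^-13 m

The actual wavelength differs from the claimed 5.56 × 10^-14 m.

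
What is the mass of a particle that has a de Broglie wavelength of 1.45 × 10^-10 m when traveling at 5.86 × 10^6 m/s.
7.80 × 10^-31 kg

From the de Broglie relation λ = h/(mv), we solve for m:

m = h/(λv)
m = (6.626 × 10^-34 J·s) / (1.45 × 10^-10 m × 5.86 × 10^6 m/s)
m = 7.80 × 10^-31 kg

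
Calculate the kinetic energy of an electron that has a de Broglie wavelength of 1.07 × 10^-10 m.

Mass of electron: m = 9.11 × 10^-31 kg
2.10 × 10^-17 J (or 131 eV)

From λ = h/√(2mKE), we solve for KE:

λ² = h²/(2mKE)
KE = h²/(2mλ²)
KE = (6.626 × 10^-34 J·s)² / (2 × 9.11 × 10^-31 kg × (1.07 × 10^-10 m)²)
KE = 2.10 × 10^-17 J
KE = 131 eV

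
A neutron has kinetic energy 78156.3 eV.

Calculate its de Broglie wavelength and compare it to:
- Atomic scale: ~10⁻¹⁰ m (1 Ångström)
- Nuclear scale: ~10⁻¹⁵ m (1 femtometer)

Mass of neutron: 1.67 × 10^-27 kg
λ = 1.02 × 10^-13 m, which is between nuclear and atomic scales.

Using λ = h/√(2mKE):

KE = 78156.3 eV = 1.252 × 10^-14 J

λ = h/√(2mKE)
λ = (6.626 × 10^-34 J·s) / √(2 × 1.67 × 10^-27 kg × 1.252 × 10^-14 J)
λ = 1.02 × 10^-13 m

Comparison:
- Atomic scale (10⁻¹⁰ m): λ is 0.001× this size
- Nuclear scale (10⁻¹⁵ m): λ is 1e+02× this size

The wavelength is between nuclear and atomic scales.

This wavelength is appropriate for probing atomic structure but too large for nuclear physics experiments.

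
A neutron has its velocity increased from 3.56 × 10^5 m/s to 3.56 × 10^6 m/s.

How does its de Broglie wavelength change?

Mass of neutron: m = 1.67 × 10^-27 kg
The wavelength decreases by a factor of 10.

Using λ = h/(mv):

Initial wavelength: λ₁ = h/(mv₁) = 1.11 × 10^-12 m
Final wavelength: λ₂ = h/(mv₂) = 1.11 × 10^-13 m

Since λ ∝ 1/v, when velocity increases by a factor of 10, the wavelength decreases by a factor of 10.

λ₂/λ₁ = v₁/v₂ = 1/10

The wavelength decreases by a factor of 10.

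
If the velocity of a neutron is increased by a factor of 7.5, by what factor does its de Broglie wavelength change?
The wavelength decreases by a factor of 7.5.

From λ = h/(mv), the wavelength is inversely proportional to velocity:

λ ∝ 1/v

If v → 7.5v, then λ → λ/7.5

When velocity is increased by a factor of 7.5, the wavelength decreases by a factor of 7.5.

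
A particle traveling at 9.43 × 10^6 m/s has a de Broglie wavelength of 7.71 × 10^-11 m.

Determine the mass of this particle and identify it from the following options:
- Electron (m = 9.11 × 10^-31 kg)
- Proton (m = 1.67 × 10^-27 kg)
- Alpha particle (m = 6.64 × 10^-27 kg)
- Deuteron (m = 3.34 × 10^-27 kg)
The particle is an electron.

From λ = h/(mv), solve for mass:

m = h/(λv)
m = (6.626 × 10^-34 J·s) / (7.71 × 10^-11 m × 9.43 × 10^6 m/s)
m = 9.11 × 10^-31 kg

Comparing with the listed masses, this is closest to an electron.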